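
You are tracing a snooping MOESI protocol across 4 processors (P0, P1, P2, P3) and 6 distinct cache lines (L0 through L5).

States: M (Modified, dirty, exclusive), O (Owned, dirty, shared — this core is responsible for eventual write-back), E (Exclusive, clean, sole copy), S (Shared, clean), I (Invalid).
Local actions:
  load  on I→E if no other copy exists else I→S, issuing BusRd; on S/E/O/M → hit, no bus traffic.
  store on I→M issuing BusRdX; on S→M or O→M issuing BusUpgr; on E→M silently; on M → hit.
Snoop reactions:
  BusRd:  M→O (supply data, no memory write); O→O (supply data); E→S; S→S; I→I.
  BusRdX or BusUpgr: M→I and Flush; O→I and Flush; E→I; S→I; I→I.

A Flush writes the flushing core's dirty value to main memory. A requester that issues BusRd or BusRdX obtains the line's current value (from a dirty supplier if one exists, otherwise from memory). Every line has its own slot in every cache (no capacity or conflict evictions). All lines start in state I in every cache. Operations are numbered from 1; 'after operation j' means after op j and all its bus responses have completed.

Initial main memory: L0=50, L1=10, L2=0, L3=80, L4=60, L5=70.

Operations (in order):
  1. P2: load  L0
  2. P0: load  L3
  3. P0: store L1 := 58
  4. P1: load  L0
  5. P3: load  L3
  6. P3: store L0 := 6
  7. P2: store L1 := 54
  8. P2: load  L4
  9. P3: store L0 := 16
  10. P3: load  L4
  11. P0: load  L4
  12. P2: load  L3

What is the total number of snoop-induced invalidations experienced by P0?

1. P2: load  L0  bus=[BusRd]  L0: P0=I P1=I P2=E P3=I  mem[L0]=50
2. P0: load  L3  bus=[BusRd]  L3: P0=E P1=I P2=I P3=I  mem[L3]=80
3. P0: store L1 := 58  bus=[BusRdX]  L1: P0=M P1=I P2=I P3=I  mem[L1]=10
4. P1: load  L0  bus=[BusRd]  L0: P0=I P1=S P2=S P3=I  mem[L0]=50
5. P3: load  L3  bus=[BusRd]  L3: P0=S P1=I P2=I P3=S  mem[L3]=80
6. P3: store L0 := 6  bus=[BusRdX]  L0: P0=I P1=I P2=I P3=M  mem[L0]=50
7. P2: store L1 := 54  bus=[BusRdX,Flush]  L1: P0=I P1=I P2=M P3=I  mem[L1]=58
8. P2: load  L4  bus=[BusRd]  L4: P0=I P1=I P2=E P3=I  mem[L4]=60
9. P3: store L0 := 16  bus=[-]  L0: P0=I P1=I P2=I P3=M  mem[L0]=50
10. P3: load  L4  bus=[BusRd]  L4: P0=I P1=I P2=S P3=S  mem[L4]=60
11. P0: load  L4  bus=[BusRd]  L4: P0=S P1=I P2=S P3=S  mem[L4]=60
12. P2: load  L3  bus=[BusRd]  L3: P0=S P1=I P2=S P3=S  mem[L3]=80

invalidations = 1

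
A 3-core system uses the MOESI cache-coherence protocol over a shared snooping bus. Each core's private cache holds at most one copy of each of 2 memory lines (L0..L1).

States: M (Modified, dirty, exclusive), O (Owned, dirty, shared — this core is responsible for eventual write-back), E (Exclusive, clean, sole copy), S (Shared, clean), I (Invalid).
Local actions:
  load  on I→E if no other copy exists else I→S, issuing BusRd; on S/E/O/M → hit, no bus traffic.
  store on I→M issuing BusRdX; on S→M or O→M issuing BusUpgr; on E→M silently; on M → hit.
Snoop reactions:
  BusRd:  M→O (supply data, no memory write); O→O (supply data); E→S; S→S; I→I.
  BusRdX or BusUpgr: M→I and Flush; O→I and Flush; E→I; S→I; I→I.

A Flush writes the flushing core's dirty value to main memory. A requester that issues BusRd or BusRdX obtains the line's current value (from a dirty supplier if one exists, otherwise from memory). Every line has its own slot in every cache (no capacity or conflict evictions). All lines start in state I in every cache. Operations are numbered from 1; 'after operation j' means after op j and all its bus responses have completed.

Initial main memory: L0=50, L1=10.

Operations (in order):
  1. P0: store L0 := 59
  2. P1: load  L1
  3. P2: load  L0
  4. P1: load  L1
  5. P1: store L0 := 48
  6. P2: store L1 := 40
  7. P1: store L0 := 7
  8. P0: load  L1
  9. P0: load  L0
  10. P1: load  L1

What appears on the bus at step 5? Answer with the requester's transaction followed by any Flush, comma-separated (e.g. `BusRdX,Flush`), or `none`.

1. P0: store L0 := 59  bus=[BusRdX]  L0: P0=M P1=I P2=I  mem[L0]=50
2. P1: load  L1  bus=[BusRd]  L1: P0=I P1=E P2=I  mem[L1]=10
3. P2: load  L0  bus=[BusRd]  L0: P0=O P1=I P2=S  mem[L0]=50
4. P1: load  L1  bus=[-]  L1: P0=I P1=E P2=I  mem[L1]=10
5. P1: store L0 := 48  bus=[BusRdX,Flush]  L0: P0=I P1=M P2=I  mem[L0]=59
6. P2: store L1 := 40  bus=[BusRdX]  L1: P0=I P1=I P2=M  mem[L1]=10
7. P1: store L0 := 7  bus=[-]  L0: P0=I P1=M P2=I  mem[L0]=59
8. P0: load  L1  bus=[BusRd]  L1: P0=S P1=I P2=O  mem[L1]=10
9. P0: load  L0  bus=[BusRd]  L0: P0=S P1=O P2=I  mem[L0]=59
10. P1: load  L1  bus=[BusRd]  L1: P0=S P1=S P2=O  mem[L1]=10

bus = BusRdX,Flush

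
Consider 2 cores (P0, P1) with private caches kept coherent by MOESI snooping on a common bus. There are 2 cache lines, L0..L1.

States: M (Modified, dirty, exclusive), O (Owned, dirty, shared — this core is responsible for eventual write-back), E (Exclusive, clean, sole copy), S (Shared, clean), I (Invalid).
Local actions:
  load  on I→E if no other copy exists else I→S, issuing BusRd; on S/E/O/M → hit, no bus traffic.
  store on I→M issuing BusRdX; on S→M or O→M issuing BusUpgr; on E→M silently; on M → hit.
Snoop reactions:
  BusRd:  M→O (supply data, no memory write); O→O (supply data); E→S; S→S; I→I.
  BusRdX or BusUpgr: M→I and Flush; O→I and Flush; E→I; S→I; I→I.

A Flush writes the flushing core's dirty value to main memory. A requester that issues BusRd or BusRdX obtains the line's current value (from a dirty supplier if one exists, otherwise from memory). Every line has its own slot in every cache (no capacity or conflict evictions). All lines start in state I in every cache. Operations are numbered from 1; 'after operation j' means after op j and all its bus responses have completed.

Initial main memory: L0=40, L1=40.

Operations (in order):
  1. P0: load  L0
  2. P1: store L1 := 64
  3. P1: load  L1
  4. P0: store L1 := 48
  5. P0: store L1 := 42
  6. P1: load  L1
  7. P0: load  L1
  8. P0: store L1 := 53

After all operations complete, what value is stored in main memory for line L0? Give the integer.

memory[L0] = 40

  op1 P0: load  L0 → E/I on L0; bus BusRd; mem=40
  op2 P1: store L1 := 64 → I/M on L1; bus BusRdX; mem=40
  op3 P1: load  L1 → I/M on L1; bus (none); mem=40
  op4 P0: store L1 := 48 → M/I on L1; bus BusRdX Flush; mem=64
  op5 P0: store L1 := 42 → M/I on L1; bus (none); mem=64
  op6 P1: load  L1 → O/S on L1; bus BusRd; mem=64
  op7 P0: load  L1 → O/S on L1; bus (none); mem=64
  op8 P0: store L1 := 53 → M/I on L1; bus BusUpgr; mem=64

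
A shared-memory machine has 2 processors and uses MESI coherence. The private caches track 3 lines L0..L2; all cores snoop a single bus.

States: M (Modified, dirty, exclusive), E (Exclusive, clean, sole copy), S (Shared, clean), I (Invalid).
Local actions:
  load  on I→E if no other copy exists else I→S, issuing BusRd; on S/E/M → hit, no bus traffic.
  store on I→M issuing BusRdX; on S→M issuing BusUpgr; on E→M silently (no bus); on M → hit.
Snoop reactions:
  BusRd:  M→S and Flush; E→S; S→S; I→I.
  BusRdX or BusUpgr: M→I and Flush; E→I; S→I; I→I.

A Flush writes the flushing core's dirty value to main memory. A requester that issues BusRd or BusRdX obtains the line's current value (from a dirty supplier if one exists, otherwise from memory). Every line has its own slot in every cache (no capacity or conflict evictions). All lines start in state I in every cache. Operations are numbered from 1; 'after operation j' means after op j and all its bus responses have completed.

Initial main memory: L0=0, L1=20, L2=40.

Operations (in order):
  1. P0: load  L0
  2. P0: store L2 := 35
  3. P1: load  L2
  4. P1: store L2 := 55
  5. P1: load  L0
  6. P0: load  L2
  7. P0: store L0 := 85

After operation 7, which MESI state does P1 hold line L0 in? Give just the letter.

[1] P0: load  L0 | P0:E(0), P1:I | bus: BusRd
[2] P0: store L2 := 35 | P0:M(35), P1:I | bus: BusRdX
[3] P1: load  L2 | P0:S(35), P1:S(35) | bus: BusRd,Flush
[4] P1: store L2 := 55 | P0:I, P1:M(55) | bus: BusUpgr
[5] P1: load  L0 | P0:S(0), P1:S(0) | bus: BusRd
[6] P0: load  L2 | P0:S(55), P1:S(55) | bus: BusRd,Flush
[7] P0: store L0 := 85 | P0:M(85), P1:I | bus: BusUpgr

state = I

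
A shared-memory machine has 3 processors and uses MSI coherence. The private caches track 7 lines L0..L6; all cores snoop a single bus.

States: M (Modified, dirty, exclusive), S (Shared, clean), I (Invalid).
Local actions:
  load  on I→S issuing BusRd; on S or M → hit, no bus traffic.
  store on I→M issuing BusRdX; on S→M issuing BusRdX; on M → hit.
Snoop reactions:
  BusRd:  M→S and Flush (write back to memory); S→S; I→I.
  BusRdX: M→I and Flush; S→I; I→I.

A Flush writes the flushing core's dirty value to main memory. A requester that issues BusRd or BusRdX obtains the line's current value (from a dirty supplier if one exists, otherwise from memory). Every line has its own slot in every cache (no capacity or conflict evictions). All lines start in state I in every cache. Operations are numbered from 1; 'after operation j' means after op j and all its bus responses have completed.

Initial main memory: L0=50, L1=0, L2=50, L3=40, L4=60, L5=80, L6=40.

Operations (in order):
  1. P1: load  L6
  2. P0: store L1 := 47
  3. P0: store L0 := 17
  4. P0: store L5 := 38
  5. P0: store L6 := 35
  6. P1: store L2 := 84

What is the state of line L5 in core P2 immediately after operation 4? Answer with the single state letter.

state = I

  op1 P1: load  L6 → I/S/I on L6; bus BusRd; mem=40
  op2 P0: store L1 := 47 → M/I/I on L1; bus BusRdX; mem=0
  op3 P0: store L0 := 17 → M/I/I on L0; bus BusRdX; mem=50
  op4 P0: store L5 := 38 → M/I/I on L5; bus BusRdX; mem=80
  op5 P0: store L6 := 35 → M/I/I on L6; bus BusRdX; mem=40
  op6 P1: store L2 := 84 → I/M/I on L2; bus BusRdX; mem=50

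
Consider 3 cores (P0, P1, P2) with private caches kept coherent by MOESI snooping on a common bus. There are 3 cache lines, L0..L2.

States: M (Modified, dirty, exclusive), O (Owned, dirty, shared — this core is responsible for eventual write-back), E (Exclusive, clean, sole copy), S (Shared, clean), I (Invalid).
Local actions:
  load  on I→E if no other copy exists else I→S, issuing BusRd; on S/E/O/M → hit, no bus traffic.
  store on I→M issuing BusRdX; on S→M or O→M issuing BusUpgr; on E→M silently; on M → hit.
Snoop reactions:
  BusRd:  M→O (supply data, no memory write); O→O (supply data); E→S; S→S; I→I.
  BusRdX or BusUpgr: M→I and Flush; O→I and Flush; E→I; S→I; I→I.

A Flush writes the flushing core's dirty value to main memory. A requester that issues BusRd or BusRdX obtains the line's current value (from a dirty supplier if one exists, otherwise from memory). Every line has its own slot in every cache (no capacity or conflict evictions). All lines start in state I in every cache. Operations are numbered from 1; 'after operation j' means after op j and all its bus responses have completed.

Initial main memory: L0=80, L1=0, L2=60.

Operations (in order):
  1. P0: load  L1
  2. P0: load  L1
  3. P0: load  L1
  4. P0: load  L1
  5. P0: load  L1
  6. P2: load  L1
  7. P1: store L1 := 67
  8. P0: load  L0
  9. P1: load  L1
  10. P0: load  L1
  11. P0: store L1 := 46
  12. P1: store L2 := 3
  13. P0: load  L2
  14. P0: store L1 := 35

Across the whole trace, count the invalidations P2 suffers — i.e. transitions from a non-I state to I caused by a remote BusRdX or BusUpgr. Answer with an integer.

invalidations = 1

[1] P0: load  L1 | P0:E(0), P1:I, P2:I | bus: BusRd
[2] P0: load  L1 | P0:E(0), P1:I, P2:I | bus: none
[3] P0: load  L1 | P0:E(0), P1:I, P2:I | bus: none
[4] P0: load  L1 | P0:E(0), P1:I, P2:I | bus: none
[5] P0: load  L1 | P0:E(0), P1:I, P2:I | bus: none
[6] P2: load  L1 | P0:S(0), P1:I, P2:S(0) | bus: BusRd
[7] P1: store L1 := 67 | P0:I, P1:M(67), P2:I | bus: BusRdX
[8] P0: load  L0 | P0:E(80), P1:I, P2:I | bus: BusRd
[9] P1: load  L1 | P0:I, P1:M(67), P2:I | bus: none
[10] P0: load  L1 | P0:S(67), P1:O(67), P2:I | bus: BusRd
[11] P0: store L1 := 46 | P0:M(46), P1:I, P2:I | bus: BusUpgr,Flush
[12] P1: store L2 := 3 | P0:I, P1:M(3), P2:I | bus: BusRdX
[13] P0: load  L2 | P0:S(3), P1:O(3), P2:I | bus: BusRd
[14] P0: store L1 := 35 | P0:M(35), P1:I, P2:I | bus: none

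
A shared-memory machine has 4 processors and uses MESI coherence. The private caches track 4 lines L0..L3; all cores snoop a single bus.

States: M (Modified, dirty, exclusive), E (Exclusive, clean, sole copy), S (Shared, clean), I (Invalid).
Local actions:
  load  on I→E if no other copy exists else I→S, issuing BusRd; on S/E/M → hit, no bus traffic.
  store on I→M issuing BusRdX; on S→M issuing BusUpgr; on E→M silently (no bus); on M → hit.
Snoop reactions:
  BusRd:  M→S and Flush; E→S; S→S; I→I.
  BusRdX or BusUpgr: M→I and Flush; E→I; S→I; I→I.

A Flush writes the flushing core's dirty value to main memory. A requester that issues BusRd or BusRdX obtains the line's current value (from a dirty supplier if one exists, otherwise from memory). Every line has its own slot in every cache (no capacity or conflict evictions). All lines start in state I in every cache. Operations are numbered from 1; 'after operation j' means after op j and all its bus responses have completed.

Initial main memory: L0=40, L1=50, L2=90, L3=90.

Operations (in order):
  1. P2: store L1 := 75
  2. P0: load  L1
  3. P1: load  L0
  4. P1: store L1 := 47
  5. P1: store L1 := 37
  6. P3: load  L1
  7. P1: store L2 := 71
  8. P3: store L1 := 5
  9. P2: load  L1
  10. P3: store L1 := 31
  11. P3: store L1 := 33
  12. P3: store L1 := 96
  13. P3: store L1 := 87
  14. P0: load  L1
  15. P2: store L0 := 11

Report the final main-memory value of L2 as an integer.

memory[L2] = 90

  op1 P2: store L1 := 75 → I/I/M/I on L1; bus BusRdX; mem=50
  op2 P0: load  L1 → S/I/S/I on L1; bus BusRd Flush; mem=75
  op3 P1: load  L0 → I/E/I/I on L0; bus BusRd; mem=40
  op4 P1: store L1 := 47 → I/M/I/I on L1; bus BusRdX; mem=75
  op5 P1: store L1 := 37 → I/M/I/I on L1; bus (none); mem=75
  op6 P3: load  L1 → I/S/I/S on L1; bus BusRd Flush; mem=37
  op7 P1: store L2 := 71 → I/M/I/I on L2; bus BusRdX; mem=90
  op8 P3: store L1 := 5 → I/I/I/M on L1; bus BusUpgr; mem=37
  op9 P2: load  L1 → I/I/S/S on L1; bus BusRd Flush; mem=5
  op10 P3: store L1 := 31 → I/I/I/M on L1; bus BusUpgr; mem=5
  op11 P3: store L1 := 33 → I/I/I/M on L1; bus (none); mem=5
  op12 P3: store L1 := 96 → I/I/I/M on L1; bus (none); mem=5
  op13 P3: store L1 := 87 → I/I/I/M on L1; bus (none); mem=5
  op14 P0: load  L1 → S/I/I/S on L1; bus BusRd Flush; mem=87
  op15 P2: store L0 := 11 → I/I/M/I on L0; bus BusRdX; mem=40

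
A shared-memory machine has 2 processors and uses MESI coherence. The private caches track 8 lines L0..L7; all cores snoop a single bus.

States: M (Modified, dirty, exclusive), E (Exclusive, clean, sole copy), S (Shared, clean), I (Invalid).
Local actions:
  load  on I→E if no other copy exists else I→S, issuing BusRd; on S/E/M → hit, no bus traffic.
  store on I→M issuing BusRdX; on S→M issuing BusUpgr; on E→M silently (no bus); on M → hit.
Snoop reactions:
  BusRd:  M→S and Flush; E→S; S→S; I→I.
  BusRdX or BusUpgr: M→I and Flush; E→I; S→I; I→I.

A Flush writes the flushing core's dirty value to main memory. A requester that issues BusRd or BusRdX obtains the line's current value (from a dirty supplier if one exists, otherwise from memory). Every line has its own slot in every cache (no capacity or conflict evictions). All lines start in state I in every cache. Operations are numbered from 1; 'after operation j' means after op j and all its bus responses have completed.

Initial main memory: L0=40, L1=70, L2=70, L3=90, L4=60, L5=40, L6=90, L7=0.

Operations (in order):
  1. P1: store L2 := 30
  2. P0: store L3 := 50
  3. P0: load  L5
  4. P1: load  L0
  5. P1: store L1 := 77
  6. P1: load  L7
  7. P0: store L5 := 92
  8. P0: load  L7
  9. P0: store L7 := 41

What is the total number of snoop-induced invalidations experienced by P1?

invalidations = 1

1. P1: store L2 := 30  bus=[BusRdX]  L2: P0=I P1=M  mem[L2]=70
2. P0: store L3 := 50  bus=[BusRdX]  L3: P0=M P1=I  mem[L3]=90
3. P0: load  L5  bus=[BusRd]  L5: P0=E P1=I  mem[L5]=40
4. P1: load  L0  bus=[BusRd]  L0: P0=I P1=E  mem[L0]=40
5. P1: store L1 := 77  bus=[BusRdX]  L1: P0=I P1=M  mem[L1]=70
6. P1: load  L7  bus=[BusRd]  L7: P0=I P1=E  mem[L7]=0
7. P0: store L5 := 92  bus=[-]  L5: P0=M P1=I  mem[L5]=40
8. P0: load  L7  bus=[BusRd]  L7: P0=S P1=S  mem[L7]=0
9. P0: store L7 := 41  bus=[BusUpgr]  L7: P0=M P1=I  mem[L7]=0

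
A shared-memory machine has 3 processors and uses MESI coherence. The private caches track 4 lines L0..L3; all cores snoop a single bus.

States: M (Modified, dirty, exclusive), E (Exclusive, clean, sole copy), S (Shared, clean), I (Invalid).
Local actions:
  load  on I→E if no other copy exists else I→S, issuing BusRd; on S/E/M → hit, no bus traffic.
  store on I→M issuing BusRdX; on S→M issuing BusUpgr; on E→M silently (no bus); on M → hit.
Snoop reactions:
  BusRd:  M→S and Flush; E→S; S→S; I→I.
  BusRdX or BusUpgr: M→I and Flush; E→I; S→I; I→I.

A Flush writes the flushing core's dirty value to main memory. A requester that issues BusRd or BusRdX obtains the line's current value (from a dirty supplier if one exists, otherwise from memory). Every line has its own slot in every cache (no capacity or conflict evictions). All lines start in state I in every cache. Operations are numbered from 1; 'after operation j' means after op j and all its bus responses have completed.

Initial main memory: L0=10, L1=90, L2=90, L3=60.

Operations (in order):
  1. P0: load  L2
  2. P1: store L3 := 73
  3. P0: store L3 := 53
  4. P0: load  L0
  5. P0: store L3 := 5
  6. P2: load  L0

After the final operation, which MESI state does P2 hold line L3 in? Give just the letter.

1. P0: load  L2  bus=[BusRd]  L2: P0=E P1=I P2=I  mem[L2]=90
2. P1: store L3 := 73  bus=[BusRdX]  L3: P0=I P1=M P2=I  mem[L3]=60
3. P0: store L3 := 53  bus=[BusRdX,Flush]  L3: P0=M P1=I P2=I  mem[L3]=73
4. P0: load  L0  bus=[BusRd]  L0: P0=E P1=I P2=I  mem[L0]=10
5. P0: store L3 := 5  bus=[-]  L3: P0=M P1=I P2=I  mem[L3]=73
6. P2: load  L0  bus=[BusRd]  L0: P0=S P1=I P2=S  mem[L0]=10

state = I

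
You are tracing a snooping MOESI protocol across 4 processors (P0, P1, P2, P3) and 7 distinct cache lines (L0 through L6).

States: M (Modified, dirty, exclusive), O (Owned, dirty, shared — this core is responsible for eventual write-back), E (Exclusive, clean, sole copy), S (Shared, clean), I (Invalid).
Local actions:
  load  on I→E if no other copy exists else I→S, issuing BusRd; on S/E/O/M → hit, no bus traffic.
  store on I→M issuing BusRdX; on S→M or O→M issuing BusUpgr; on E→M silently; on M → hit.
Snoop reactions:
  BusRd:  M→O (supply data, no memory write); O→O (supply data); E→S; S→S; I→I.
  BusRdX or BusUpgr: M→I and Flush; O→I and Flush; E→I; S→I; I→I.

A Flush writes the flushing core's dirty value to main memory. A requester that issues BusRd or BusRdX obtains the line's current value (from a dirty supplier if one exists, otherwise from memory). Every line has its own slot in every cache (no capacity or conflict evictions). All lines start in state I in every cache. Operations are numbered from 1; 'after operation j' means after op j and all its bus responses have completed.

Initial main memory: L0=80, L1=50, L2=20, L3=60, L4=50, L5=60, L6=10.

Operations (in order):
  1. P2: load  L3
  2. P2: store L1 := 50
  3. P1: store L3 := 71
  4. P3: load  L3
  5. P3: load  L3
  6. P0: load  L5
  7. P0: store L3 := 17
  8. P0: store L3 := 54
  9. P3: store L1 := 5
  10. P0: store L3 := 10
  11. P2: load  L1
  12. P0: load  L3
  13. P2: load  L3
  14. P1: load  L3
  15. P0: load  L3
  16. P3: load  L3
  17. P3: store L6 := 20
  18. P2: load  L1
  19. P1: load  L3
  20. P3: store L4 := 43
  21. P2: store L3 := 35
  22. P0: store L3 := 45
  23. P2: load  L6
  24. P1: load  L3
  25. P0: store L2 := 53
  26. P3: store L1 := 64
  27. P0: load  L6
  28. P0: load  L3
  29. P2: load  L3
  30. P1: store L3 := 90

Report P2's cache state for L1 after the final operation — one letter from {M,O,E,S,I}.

state = I

1. P2: load  L3  bus=[BusRd]  L3: P0=I P1=I P2=E P3=I  mem[L3]=60
2. P2: store L1 := 50  bus=[BusRdX]  L1: P0=I P1=I P2=M P3=I  mem[L1]=50
3. P1: store L3 := 71  bus=[BusRdX]  L3: P0=I P1=M P2=I P3=I  mem[L3]=60
4. P3: load  L3  bus=[BusRd]  L3: P0=I P1=O P2=I P3=S  mem[L3]=60
5. P3: load  L3  bus=[-]  L3: P0=I P1=O P2=I P3=S  mem[L3]=60
6. P0: load  L5  bus=[BusRd]  L5: P0=E P1=I P2=I P3=I  mem[L5]=60
7. P0: store L3 := 17  bus=[BusRdX,Flush]  L3: P0=M P1=I P2=I P3=I  mem[L3]=71
8. P0: store L3 := 54  bus=[-]  L3: P0=M P1=I P2=I P3=I  mem[L3]=71
9. P3: store L1 := 5  bus=[BusRdX,Flush]  L1: P0=I P1=I P2=I P3=M  mem[L1]=50
10. P0: store L3 := 10  bus=[-]  L3: P0=M P1=I P2=I P3=I  mem[L3]=71
11. P2: load  L1  bus=[BusRd]  L1: P0=I P1=I P2=S P3=O  mem[L1]=50
12. P0: load  L3  bus=[-]  L3: P0=M P1=I P2=I P3=I  mem[L3]=71
13. P2: load  L3  bus=[BusRd]  L3: P0=O P1=I P2=S P3=I  mem[L3]=71
14. P1: load  L3  bus=[BusRd]  L3: P0=O P1=S P2=S P3=I  mem[L3]=71
15. P0: load  L3  bus=[-]  L3: P0=O P1=S P2=S P3=I  mem[L3]=71
16. P3: load  L3  bus=[BusRd]  L3: P0=O P1=S P2=S P3=S  mem[L3]=71
17. P3: store L6 := 20  bus=[BusRdX]  L6: P0=I P1=I P2=I P3=M  mem[L6]=10
18. P2: load  L1  bus=[-]  L1: P0=I P1=I P2=S P3=O  mem[L1]=50
19. P1: load  L3  bus=[-]  L3: P0=O P1=S P2=S P3=S  mem[L3]=71
20. P3: store L4 := 43  bus=[BusRdX]  L4: P0=I P1=I P2=I P3=M  mem[L4]=50
21. P2: store L3 := 35  bus=[BusUpgr,Flush]  L3: P0=I P1=I P2=M P3=I  mem[L3]=10
22. P0: store L3 := 45  bus=[BusRdX,Flush]  L3: P0=M P1=I P2=I P3=I  mem[L3]=35
23. P2: load  L6  bus=[BusRd]  L6: P0=I P1=I P2=S P3=O  mem[L6]=10
24. P1: load  L3  bus=[BusRd]  L3: P0=O P1=S P2=I P3=I  mem[L3]=35
25. P0: store L2 := 53  bus=[BusRdX]  L2: P0=M P1=I P2=I P3=I  mem[L2]=20
26. P3: store L1 := 64  bus=[BusUpgr]  L1: P0=I P1=I P2=I P3=M  mem[L1]=50
27. P0: load  L6  bus=[BusRd]  L6: P0=S P1=I P2=S P3=O  mem[L6]=10
28. P0: load  L3  bus=[-]  L3: P0=O P1=S P2=I P3=I  mem[L3]=35
29. P2: load  L3  bus=[BusRd]  L3: P0=O P1=S P2=S P3=I  mem[L3]=35
30. P1: store L3 := 90  bus=[BusUpgr,Flush]  L3: P0=I P1=M P2=I P3=I  mem[L3]=45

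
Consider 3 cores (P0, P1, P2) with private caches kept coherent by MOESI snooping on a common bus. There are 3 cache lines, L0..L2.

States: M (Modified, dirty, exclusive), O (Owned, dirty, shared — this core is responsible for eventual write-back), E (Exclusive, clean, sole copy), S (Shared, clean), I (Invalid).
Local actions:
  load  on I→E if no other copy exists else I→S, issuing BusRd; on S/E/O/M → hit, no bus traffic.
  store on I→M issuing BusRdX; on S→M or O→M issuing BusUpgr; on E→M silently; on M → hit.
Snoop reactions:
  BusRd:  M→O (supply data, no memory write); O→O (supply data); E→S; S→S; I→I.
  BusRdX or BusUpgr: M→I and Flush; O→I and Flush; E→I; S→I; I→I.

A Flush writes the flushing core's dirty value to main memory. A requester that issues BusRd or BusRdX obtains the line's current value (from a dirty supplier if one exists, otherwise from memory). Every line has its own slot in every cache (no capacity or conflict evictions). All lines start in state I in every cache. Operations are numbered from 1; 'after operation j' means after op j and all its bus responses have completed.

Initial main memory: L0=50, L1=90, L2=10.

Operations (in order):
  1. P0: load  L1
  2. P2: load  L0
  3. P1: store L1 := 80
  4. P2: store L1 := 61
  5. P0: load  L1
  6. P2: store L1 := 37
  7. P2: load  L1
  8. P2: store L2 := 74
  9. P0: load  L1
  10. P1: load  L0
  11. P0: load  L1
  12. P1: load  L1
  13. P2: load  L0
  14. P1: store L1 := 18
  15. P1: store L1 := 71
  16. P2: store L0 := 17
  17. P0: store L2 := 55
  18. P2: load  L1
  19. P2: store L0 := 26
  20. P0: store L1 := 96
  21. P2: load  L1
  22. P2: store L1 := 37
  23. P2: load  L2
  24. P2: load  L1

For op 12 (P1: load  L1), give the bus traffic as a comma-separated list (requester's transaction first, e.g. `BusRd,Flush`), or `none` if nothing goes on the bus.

bus = BusRd

1. P0: load  L1  bus=[BusRd]  L1: P0=E P1=I P2=I  mem[L1]=90
2. P2: load  L0  bus=[BusRd]  L0: P0=I P1=I P2=E  mem[L0]=50
3. P1: store L1 := 80  bus=[BusRdX]  L1: P0=I P1=M P2=I  mem[L1]=90
4. P2: store L1 := 61  bus=[BusRdX,Flush]  L1: P0=I P1=I P2=M  mem[L1]=80
5. P0: load  L1  bus=[BusRd]  L1: P0=S P1=I P2=O  mem[L1]=80
6. P2: store L1 := 37  bus=[BusUpgr]  L1: P0=I P1=I P2=M  mem[L1]=80
7. P2: load  L1  bus=[-]  L1: P0=I P1=I P2=M  mem[L1]=80
8. P2: store L2 := 74  bus=[BusRdX]  L2: P0=I P1=I P2=M  mem[L2]=10
9. P0: load  L1  bus=[BusRd]  L1: P0=S P1=I P2=O  mem[L1]=80
10. P1: load  L0  bus=[BusRd]  L0: P0=I P1=S P2=S  mem[L0]=50
11. P0: load  L1  bus=[-]  L1: P0=S P1=I P2=O  mem[L1]=80
12. P1: load  L1  bus=[BusRd]  L1: P0=S P1=S P2=O  mem[L1]=80
13. P2: load  L0  bus=[-]  L0: P0=I P1=S P2=S  mem[L0]=50
14. P1: store L1 := 18  bus=[BusUpgr,Flush]  L1: P0=I P1=M P2=I  mem[L1]=37
15. P1: store L1 := 71  bus=[-]  L1: P0=I P1=M P2=I  mem[L1]=37
16. P2: store L0 := 17  bus=[BusUpgr]  L0: P0=I P1=I P2=M  mem[L0]=50
17. P0: store L2 := 55  bus=[BusRdX,Flush]  L2: P0=M P1=I P2=I  mem[L2]=74
18. P2: load  L1  bus=[BusRd]  L1: P0=I P1=O P2=S  mem[L1]=37
19. P2: store L0 := 26  bus=[-]  L0: P0=I P1=I P2=M  mem[L0]=50
20. P0: store L1 := 96  bus=[BusRdX,Flush]  L1: P0=M P1=I P2=I  mem[L1]=71
21. P2: load  L1  bus=[BusRd]  L1: P0=O P1=I P2=S  mem[L1]=71
22. P2: store L1 := 37  bus=[BusUpgr,Flush]  L1: P0=I P1=I P2=M  mem[L1]=96
23. P2: load  L2  bus=[BusRd]  L2: P0=O P1=I P2=S  mem[L2]=74
24. P2: load  L1  bus=[-]  L1: P0=I P1=I P2=M  mem[L1]=96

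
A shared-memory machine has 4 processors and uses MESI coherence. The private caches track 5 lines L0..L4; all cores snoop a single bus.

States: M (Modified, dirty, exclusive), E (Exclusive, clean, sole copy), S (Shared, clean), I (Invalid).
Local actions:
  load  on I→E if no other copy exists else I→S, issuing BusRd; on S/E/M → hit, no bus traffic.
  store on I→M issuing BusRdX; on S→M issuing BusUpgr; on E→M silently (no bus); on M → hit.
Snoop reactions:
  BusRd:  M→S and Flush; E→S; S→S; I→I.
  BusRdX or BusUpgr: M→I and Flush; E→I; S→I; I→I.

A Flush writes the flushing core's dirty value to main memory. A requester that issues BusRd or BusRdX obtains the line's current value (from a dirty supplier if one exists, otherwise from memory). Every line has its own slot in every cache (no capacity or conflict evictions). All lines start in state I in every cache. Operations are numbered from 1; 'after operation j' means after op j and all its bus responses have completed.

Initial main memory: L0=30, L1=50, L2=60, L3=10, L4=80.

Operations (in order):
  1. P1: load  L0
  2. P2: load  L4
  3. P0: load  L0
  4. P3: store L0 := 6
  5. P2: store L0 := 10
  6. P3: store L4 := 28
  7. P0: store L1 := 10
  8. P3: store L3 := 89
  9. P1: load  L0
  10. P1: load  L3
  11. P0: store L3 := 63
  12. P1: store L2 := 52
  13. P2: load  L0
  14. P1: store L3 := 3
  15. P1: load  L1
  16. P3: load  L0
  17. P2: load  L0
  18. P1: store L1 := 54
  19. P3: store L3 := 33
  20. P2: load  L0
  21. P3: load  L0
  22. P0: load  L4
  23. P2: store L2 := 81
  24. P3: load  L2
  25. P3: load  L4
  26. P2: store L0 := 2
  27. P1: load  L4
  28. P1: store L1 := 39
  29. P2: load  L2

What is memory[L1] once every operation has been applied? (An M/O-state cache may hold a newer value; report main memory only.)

memory[L1] = 10

1. P1: load  L0  bus=[BusRd]  L0: P0=I P1=E P2=I P3=I  mem[L0]=30
2. P2: load  L4  bus=[BusRd]  L4: P0=I P1=I P2=E P3=I  mem[L4]=80
3. P0: load  L0  bus=[BusRd]  L0: P0=S P1=S P2=I P3=I  mem[L0]=30
4. P3: store L0 := 6  bus=[BusRdX]  L0: P0=I P1=I P2=I P3=M  mem[L0]=30
5. P2: store L0 := 10  bus=[BusRdX,Flush]  L0: P0=I P1=I P2=M P3=I  mem[L0]=6
6. P3: store L4 := 28  bus=[BusRdX]  L4: P0=I P1=I P2=I P3=M  mem[L4]=80
7. P0: store L1 := 10  bus=[BusRdX]  L1: P0=M P1=I P2=I P3=I  mem[L1]=50
8. P3: store L3 := 89  bus=[BusRdX]  L3: P0=I P1=I P2=I P3=M  mem[L3]=10
9. P1: load  L0  bus=[BusRd,Flush]  L0: P0=I P1=S P2=S P3=I  mem[L0]=10
10. P1: load  L3  bus=[BusRd,Flush]  L3: P0=I P1=S P2=I P3=S  mem[L3]=89
11. P0: store L3 := 63  bus=[BusRdX]  L3: P0=M P1=I P2=I P3=I  mem[L3]=89
12. P1: store L2 := 52  bus=[BusRdX]  L2: P0=I P1=M P2=I P3=I  mem[L2]=60
13. P2: load  L0  bus=[-]  L0: P0=I P1=S P2=S P3=I  mem[L0]=10
14. P1: store L3 := 3  bus=[BusRdX,Flush]  L3: P0=I P1=M P2=I P3=I  mem[L3]=63
15. P1: load  L1  bus=[BusRd,Flush]  L1: P0=S P1=S P2=I P3=I  mem[L1]=10
16. P3: load  L0  bus=[BusRd]  L0: P0=I P1=S P2=S P3=S  mem[L0]=10
17. P2: load  L0  bus=[-]  L0: P0=I P1=S P2=S P3=S  mem[L0]=10
18. P1: store L1 := 54  bus=[BusUpgr]  L1: P0=I P1=M P2=I P3=I  mem[L1]=10
19. P3: store L3 := 33  bus=[BusRdX,Flush]  L3: P0=I P1=I P2=I P3=M  mem[L3]=3
20. P2: load  L0  bus=[-]  L0: P0=I P1=S P2=S P3=S  mem[L0]=10
21. P3: load  L0  bus=[-]  L0: P0=I P1=S P2=S P3=S  mem[L0]=10
22. P0: load  L4  bus=[BusRd,Flush]  L4: P0=S P1=I P2=I P3=S  mem[L4]=28
23. P2: store L2 := 81  bus=[BusRdX,Flush]  L2: P0=I P1=I P2=M P3=I  mem[L2]=52
24. P3: load  L2  bus=[BusRd,Flush]  L2: P0=I P1=I P2=S P3=S  mem[L2]=81
25. P3: load  L4  bus=[-]  L4: P0=S P1=I P2=I P3=S  mem[L4]=28
26. P2: store L0 := 2  bus=[BusUpgr]  L0: P0=I P1=I P2=M P3=I  mem[L0]=10
27. P1: load  L4  bus=[BusRd]  L4: P0=S P1=S P2=I P3=S  mem[L4]=28
28. P1: store L1 := 39  bus=[-]  L1: P0=I P1=M P2=I P3=I  mem[L1]=10
29. P2: load  L2  bus=[-]  L2: P0=I P1=I P2=S P3=S  mem[L2]=81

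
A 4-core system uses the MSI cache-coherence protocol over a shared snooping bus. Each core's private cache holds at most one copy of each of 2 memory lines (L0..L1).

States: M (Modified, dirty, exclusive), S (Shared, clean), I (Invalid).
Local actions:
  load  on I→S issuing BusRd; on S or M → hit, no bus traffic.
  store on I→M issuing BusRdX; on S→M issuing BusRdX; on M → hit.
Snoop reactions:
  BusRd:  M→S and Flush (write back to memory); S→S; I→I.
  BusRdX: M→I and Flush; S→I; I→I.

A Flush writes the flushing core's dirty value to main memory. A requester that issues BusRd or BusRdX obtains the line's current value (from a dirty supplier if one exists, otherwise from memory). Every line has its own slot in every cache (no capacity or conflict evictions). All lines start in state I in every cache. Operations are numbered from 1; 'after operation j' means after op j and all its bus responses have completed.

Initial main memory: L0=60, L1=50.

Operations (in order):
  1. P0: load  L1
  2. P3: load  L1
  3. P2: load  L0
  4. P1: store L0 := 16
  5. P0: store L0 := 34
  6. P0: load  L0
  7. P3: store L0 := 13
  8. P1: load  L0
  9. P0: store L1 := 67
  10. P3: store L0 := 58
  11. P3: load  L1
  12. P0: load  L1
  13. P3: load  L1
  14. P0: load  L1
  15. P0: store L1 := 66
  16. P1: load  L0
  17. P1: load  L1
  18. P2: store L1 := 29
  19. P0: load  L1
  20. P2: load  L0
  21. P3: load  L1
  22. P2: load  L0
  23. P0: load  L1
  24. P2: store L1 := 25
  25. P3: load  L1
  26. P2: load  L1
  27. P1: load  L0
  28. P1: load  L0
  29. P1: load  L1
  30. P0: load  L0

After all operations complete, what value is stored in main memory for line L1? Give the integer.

memory[L1] = 25

1. P0: load  L1  bus=[BusRd]  L1: P0=S P1=I P2=I P3=I  mem[L1]=50
2. P3: load  L1  bus=[BusRd]  L1: P0=S P1=I P2=I P3=S  mem[L1]=50
3. P2: load  L0  bus=[BusRd]  L0: P0=I P1=I P2=S P3=I  mem[L0]=60
4. P1: store L0 := 16  bus=[BusRdX]  L0: P0=I P1=M P2=I P3=I  mem[L0]=60
5. P0: store L0 := 34  bus=[BusRdX,Flush]  L0: P0=M P1=I P2=I P3=I  mem[L0]=16
6. P0: load  L0  bus=[-]  L0: P0=M P1=I P2=I P3=I  mem[L0]=16
7. P3: store L0 := 13  bus=[BusRdX,Flush]  L0: P0=I P1=I P2=I P3=M  mem[L0]=34
8. P1: load  L0  bus=[BusRd,Flush]  L0: P0=I P1=S P2=I P3=S  mem[L0]=13
9. P0: store L1 := 67  bus=[BusRdX]  L1: P0=M P1=I P2=I P3=I  mem[L1]=50
10. P3: store L0 := 58  bus=[BusRdX]  L0: P0=I P1=I P2=I P3=M  mem[L0]=13
11. P3: load  L1  bus=[BusRd,Flush]  L1: P0=S P1=I P2=I P3=S  mem[L1]=67
12. P0: load  L1  bus=[-]  L1: P0=S P1=I P2=I P3=S  mem[L1]=67
13. P3: load  L1  bus=[-]  L1: P0=S P1=I P2=I P3=S  mem[L1]=67
14. P0: load  L1  bus=[-]  L1: P0=S P1=I P2=I P3=S  mem[L1]=67
15. P0: store L1 := 66  bus=[BusRdX]  L1: P0=M P1=I P2=I P3=I  mem[L1]=67
16. P1: load  L0  bus=[BusRd,Flush]  L0: P0=I P1=S P2=I P3=S  mem[L0]=58
17. P1: load  L1  bus=[BusRd,Flush]  L1: P0=S P1=S P2=I P3=I  mem[L1]=66
18. P2: store L1 := 29  bus=[BusRdX]  L1: P0=I P1=I P2=M P3=I  mem[L1]=66
19. P0: load  L1  bus=[BusRd,Flush]  L1: P0=S P1=I P2=S P3=I  mem[L1]=29
20. P2: load  L0  bus=[BusRd]  L0: P0=I P1=S P2=S P3=S  mem[L0]=58
21. P3: load  L1  bus=[BusRd]  L1: P0=S P1=I P2=S P3=S  mem[L1]=29
22. P2: load  L0  bus=[-]  L0: P0=I P1=S P2=S P3=S  mem[L0]=58
23. P0: load  L1  bus=[-]  L1: P0=S P1=I P2=S P3=S  mem[L1]=29
24. P2: store L1 := 25  bus=[BusRdX]  L1: P0=I P1=I P2=M P3=I  mem[L1]=29
25. P3: load  L1  bus=[BusRd,Flush]  L1: P0=I P1=I P2=S P3=S  mem[L1]=25
26. P2: load  L1  bus=[-]  L1: P0=I P1=I P2=S P3=S  mem[L1]=25
27. P1: load  L0  bus=[-]  L0: P0=I P1=S P2=S P3=S  mem[L0]=58
28. P1: load  L0  bus=[-]  L0: P0=I P1=S P2=S P3=S  mem[L0]=58
29. P1: load  L1  bus=[BusRd]  L1: P0=I P1=S P2=S P3=S  mem[L1]=25
30. P0: load  L0  bus=[BusRd]  L0: P0=S P1=S P2=S P3=S  mem[L0]=58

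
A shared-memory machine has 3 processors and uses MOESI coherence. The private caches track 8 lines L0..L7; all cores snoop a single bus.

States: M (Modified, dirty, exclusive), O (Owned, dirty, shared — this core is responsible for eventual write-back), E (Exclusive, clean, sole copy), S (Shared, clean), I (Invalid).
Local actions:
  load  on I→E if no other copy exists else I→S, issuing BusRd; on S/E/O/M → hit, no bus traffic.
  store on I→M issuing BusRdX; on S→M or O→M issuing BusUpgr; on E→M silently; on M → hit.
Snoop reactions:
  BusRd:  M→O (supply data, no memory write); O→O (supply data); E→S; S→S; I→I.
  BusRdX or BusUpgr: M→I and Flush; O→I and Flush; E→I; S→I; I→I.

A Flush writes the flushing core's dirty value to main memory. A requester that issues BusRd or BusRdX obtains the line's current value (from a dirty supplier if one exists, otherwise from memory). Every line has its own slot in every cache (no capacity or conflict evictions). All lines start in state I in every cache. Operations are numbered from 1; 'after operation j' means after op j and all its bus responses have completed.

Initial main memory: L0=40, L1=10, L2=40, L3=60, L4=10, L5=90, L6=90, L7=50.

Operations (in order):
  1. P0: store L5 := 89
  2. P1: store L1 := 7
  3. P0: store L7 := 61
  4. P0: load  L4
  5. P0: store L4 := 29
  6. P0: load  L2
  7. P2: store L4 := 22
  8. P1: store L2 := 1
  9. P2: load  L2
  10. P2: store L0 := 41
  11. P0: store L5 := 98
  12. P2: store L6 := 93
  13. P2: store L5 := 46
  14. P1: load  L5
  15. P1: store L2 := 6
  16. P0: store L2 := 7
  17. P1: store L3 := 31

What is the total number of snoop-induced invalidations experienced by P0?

[1] P0: store L5 := 89 | P0:M(89), P1:I, P2:I | bus: BusRdX
[2] P1: store L1 := 7 | P0:I, P1:M(7), P2:I | bus: BusRdX
[3] P0: store L7 := 61 | P0:M(61), P1:I, P2:I | bus: BusRdX
[4] P0: load  L4 | P0:E(10), P1:I, P2:I | bus: BusRd
[5] P0: store L4 := 29 | P0:M(29), P1:I, P2:I | bus: none
[6] P0: load  L2 | P0:E(40), P1:I, P2:I | bus: BusRd
[7] P2: store L4 := 22 | P0:I, P1:I, P2:M(22) | bus: BusRdX,Flush
[8] P1: store L2 := 1 | P0:I, P1:M(1), P2:I | bus: BusRdX
[9] P2: load  L2 | P0:I, P1:O(1), P2:S(1) | bus: BusRd
[10] P2: store L0 := 41 | P0:I, P1:I, P2:M(41) | bus: BusRdX
[11] P0: store L5 := 98 | P0:M(98), P1:I, P2:I | bus: none
[12] P2: store L6 := 93 | P0:I, P1:I, P2:M(93) | bus: BusRdX
[13] P2: store L5 := 46 | P0:I, P1:I, P2:M(46) | bus: BusRdX,Flush
[14] P1: load  L5 | P0:I, P1:S(46), P2:O(46) | bus: BusRd
[15] P1: store L2 := 6 | P0:I, P1:M(6), P2:I | bus: BusUpgr
[16] P0: store L2 := 7 | P0:M(7), P1:I, P2:I | bus: BusRdX,Flush
[17] P1: store L3 := 31 | P0:I, P1:M(31), P2:I | bus: BusRdX

invalidations = 3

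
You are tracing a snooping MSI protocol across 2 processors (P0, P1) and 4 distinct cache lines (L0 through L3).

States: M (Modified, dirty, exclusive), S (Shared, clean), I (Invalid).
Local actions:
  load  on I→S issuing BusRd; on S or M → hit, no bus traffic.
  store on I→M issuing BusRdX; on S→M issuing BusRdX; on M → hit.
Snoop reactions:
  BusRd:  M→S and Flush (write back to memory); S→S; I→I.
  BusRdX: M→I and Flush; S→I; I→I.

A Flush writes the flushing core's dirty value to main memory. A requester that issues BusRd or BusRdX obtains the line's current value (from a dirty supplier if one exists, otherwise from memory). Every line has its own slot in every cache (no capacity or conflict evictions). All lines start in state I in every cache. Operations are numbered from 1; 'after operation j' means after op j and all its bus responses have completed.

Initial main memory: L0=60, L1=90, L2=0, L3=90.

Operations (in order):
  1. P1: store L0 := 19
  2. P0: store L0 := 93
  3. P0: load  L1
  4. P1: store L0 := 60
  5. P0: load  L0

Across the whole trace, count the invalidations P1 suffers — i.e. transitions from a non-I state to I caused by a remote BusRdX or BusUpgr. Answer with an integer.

[1] P1: store L0 := 19 | P0:I, P1:M(19) | bus: BusRdX
[2] P0: store L0 := 93 | P0:M(93), P1:I | bus: BusRdX,Flush
[3] P0: load  L1 | P0:S(90), P1:I | bus: BusRd
[4] P1: store L0 := 60 | P0:I, P1:M(60) | bus: BusRdX,Flush
[5] P0: load  L0 | P0:S(60), P1:S(60) | bus: BusRd,Flush

invalidations = 1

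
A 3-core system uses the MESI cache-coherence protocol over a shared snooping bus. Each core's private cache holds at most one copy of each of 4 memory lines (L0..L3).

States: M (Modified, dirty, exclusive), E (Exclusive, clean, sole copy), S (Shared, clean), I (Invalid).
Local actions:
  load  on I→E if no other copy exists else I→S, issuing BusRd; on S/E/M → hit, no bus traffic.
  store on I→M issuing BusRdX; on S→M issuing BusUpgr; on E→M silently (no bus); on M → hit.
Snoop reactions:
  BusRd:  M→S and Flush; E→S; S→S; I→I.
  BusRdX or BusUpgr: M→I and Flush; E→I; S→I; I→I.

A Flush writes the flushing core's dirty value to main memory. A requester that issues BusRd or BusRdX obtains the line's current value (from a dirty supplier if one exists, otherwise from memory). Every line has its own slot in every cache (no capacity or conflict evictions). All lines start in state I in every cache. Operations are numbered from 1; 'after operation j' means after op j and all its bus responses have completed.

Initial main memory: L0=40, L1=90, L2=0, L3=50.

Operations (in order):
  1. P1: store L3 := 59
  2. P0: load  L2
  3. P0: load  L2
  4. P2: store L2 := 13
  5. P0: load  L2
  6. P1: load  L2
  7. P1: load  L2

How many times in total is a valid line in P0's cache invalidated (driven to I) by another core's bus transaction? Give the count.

1. P1: store L3 := 59  bus=[BusRdX]  L3: P0=I P1=M P2=I  mem[L3]=50
2. P0: load  L2  bus=[BusRd]  L2: P0=E P1=I P2=I  mem[L2]=0
3. P0: load  L2  bus=[-]  L2: P0=E P1=I P2=I  mem[L2]=0
4. P2: store L2 := 13  bus=[BusRdX]  L2: P0=I P1=I P2=M  mem[L2]=0
5. P0: load  L2  bus=[BusRd,Flush]  L2: P0=S P1=I P2=S  mem[L2]=13
6. P1: load  L2  bus=[BusRd]  L2: P0=S P1=S P2=S  mem[L2]=13
7. P1: load  L2  bus=[-]  L2: P0=S P1=S P2=S  mem[L2]=13

invalidations = 1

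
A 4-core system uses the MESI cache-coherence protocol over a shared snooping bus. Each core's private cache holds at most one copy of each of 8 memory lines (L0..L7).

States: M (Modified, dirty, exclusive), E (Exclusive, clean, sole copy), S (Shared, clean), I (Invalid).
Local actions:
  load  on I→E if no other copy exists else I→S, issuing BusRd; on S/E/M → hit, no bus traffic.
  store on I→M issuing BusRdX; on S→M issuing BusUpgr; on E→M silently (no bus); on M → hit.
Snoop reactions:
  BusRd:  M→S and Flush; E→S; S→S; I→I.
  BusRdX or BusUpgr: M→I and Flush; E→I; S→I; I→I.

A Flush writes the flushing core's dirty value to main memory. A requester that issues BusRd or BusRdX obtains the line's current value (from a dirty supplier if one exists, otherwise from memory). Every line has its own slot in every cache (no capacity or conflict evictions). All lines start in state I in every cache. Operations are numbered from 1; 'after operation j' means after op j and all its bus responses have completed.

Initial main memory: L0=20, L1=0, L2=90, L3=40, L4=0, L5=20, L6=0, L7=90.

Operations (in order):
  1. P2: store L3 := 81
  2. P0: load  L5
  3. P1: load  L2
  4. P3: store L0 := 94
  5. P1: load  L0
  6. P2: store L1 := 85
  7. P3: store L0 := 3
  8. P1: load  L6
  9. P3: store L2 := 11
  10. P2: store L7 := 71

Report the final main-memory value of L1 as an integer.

1. P2: store L3 := 81  bus=[BusRdX]  L3: P0=I P1=I P2=M P3=I  mem[L3]=40
2. P0: load  L5  bus=[BusRd]  L5: P0=E P1=I P2=I P3=I  mem[L5]=20
3. P1: load  L2  bus=[BusRd]  L2: P0=I P1=E P2=I P3=I  mem[L2]=90
4. P3: store L0 := 94  bus=[BusRdX]  L0: P0=I P1=I P2=I P3=M  mem[L0]=20
5. P1: load  L0  bus=[BusRd,Flush]  L0: P0=I P1=S P2=I P3=S  mem[L0]=94
6. P2: store L1 := 85  bus=[BusRdX]  L1: P0=I P1=I P2=M P3=I  mem[L1]=0
7. P3: store L0 := 3  bus=[BusUpgr]  L0: P0=I P1=I P2=I P3=M  mem[L0]=94
8. P1: load  L6  bus=[BusRd]  L6: P0=I P1=E P2=I P3=I  mem[L6]=0
9. P3: store L2 := 11  bus=[BusRdX]  L2: P0=I P1=I P2=I P3=M  mem[L2]=90
10. P2: store L7 := 71  bus=[BusRdX]  L7: P0=I P1=I P2=M P3=I  mem[L7]=90

memory[L1] = 0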